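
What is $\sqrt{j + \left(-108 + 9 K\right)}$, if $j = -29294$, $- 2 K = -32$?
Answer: $i \sqrt{29258} \approx 171.05 i$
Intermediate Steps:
$K = 16$ ($K = \left(- \frac{1}{2}\right) \left(-32\right) = 16$)
$\sqrt{j + \left(-108 + 9 K\right)} = \sqrt{-29294 + \left(-108 + 9 \cdot 16\right)} = \sqrt{-29294 + \left(-108 + 144\right)} = \sqrt{-29294 + 36} = \sqrt{-29258} = i \sqrt{29258}$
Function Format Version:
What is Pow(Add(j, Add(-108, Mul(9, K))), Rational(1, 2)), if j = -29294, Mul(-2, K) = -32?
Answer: Mul(I, Pow(29258, Rational(1, 2))) ≈ Mul(171.05, I)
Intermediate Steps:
K = 16 (K = Mul(Rational(-1, 2), -32) = 16)
Pow(Add(j, Add(-108, Mul(9, K))), Rational(1, 2)) = Pow(Add(-29294, Add(-108, Mul(9, 16))), Rational(1, 2)) = Pow(Add(-29294, Add(-108, 144)), Rational(1, 2)) = Pow(Add(-29294, 36), Rational(1, 2)) = Pow(-29258, Rational(1, 2)) = Mul(I, Pow(29258, Rational(1, 2)))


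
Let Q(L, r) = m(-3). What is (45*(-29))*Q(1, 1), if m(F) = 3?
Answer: -3915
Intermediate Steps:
Q(L, r) = 3
(45*(-29))*Q(1, 1) = (45*(-29))*3 = -1305*3 = -3915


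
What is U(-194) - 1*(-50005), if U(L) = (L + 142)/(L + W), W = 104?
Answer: 2250251/45 ≈ 50006.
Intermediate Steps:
U(L) = (142 + L)/(104 + L) (U(L) = (L + 142)/(L + 104) = (142 + L)/(104 + L))
U(-194) - 1*(-50005) = (142 - 194)/(104 - 194) - 1*(-50005) = -52/(-90) + 50005 = -1/90*(-52) + 50005 = 26/45 + 50005 = 2250251/45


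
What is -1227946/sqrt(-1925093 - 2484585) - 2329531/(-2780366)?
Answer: 2329531/2780366 + 613973*I*sqrt(4409678)/2204839 ≈ 0.83785 + 584.76*I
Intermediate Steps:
-1227946/sqrt(-1925093 - 2484585) - 2329531/(-2780366) = -1227946*(-I*sqrt(4409678)/4409678) - 2329531*(-1/2780366) = -1227946*(-I*sqrt(4409678)/4409678) + 2329531/2780366 = -(-613973)*I*sqrt(4409678)/2204839 + 2329531/2780366 = 613973*I*sqrt(4409678)/2204839 + 2329531/2780366 = 2329531/2780366 + 613973*I*sqrt(4409678)/2204839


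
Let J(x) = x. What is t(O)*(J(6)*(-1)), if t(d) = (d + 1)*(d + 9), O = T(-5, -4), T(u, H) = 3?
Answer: -288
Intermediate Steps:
O = 3
t(d) = (1 + d)*(9 + d)
t(O)*(J(6)*(-1)) = (9 + 3² + 10*3)*(6*(-1)) = (9 + 9 + 30)*(-6) = 48*(-6) = -288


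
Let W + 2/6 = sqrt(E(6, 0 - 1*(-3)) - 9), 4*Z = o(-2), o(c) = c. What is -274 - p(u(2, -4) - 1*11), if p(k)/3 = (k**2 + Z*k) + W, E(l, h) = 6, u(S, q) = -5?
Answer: -1065 - 3*I*sqrt(3) ≈ -1065.0 - 5.1962*I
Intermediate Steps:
Z = -1/2 (Z = (1/4)*(-2) = -1/2 ≈ -0.50000)
W = -1/3 + I*sqrt(3) (W = -1/3 + sqrt(6 - 9) = -1/3 + sqrt(-3) = -1/3 + I*sqrt(3) ≈ -0.33333 + 1.732*I)
p(k) = -1 + 3*k**2 - 3*k/2 + 3*I*sqrt(3) (p(k) = 3*((k**2 - k/2) + (-1/3 + I*sqrt(3))) = 3*(-1/3 + k**2 - k/2 + I*sqrt(3)) = -1 + 3*k**2 - 3*k/2 + 3*I*sqrt(3))
-274 - p(u(2, -4) - 1*11) = -274 - (-1 + 3*(-5 - 1*11)**2 - 3*(-5 - 1*11)/2 + 3*I*sqrt(3)) = -274 - (-1 + 3*(-5 - 11)**2 - 3*(-5 - 11)/2 + 3*I*sqrt(3)) = -274 - (-1 + 3*(-16)**2 - 3/2*(-16) + 3*I*sqrt(3)) = -274 - (-1 + 3*256 + 24 + 3*I*sqrt(3)) = -274 - (-1 + 768 + 24 + 3*I*sqrt(3)) = -274 - (791 + 3*I*sqrt(3)) = -274 + (-791 - 3*I*sqrt(3)) = -1065 - 3*I*sqrt(3)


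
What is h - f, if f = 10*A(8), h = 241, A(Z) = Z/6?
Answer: 683/3 ≈ 227.67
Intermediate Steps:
A(Z) = Z/6 (A(Z) = Z*(1/6) = Z/6)
f = 40/3 (f = 10*((1/6)*8) = 10*(4/3) = 40/3 ≈ 13.333)
h - f = 241 - 1*40/3 = 241 - 40/3 = 683/3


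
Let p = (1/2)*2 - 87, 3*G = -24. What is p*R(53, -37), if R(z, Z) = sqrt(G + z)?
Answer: -258*sqrt(5) ≈ -576.91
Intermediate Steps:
G = -8 (G = (1/3)*(-24) = -8)
R(z, Z) = sqrt(-8 + z)
p = -86 (p = ((1/2)*1)*2 - 87 = (1/2)*2 - 87 = 1 - 87 = -86)
p*R(53, -37) = -86*sqrt(-8 + 53) = -258*sqrt(5)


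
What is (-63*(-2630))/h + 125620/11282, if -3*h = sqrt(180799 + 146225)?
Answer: 62810/5641 - 27615*sqrt(2271)/1514 ≈ -858.08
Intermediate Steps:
h = -4*sqrt(2271) (h = -sqrt(180799 + 146225)/3 = -4*sqrt(2271) ≈ -190.62)
(-63*(-2630))/h + 125620/11282 = (-63*(-2630))/((-4*sqrt(2271))) + 125620/11282 = 165690*(-sqrt(2271)/9084) + 125620*(1/11282) = -27615*sqrt(2271)/1514 + 62810/5641 = 62810/5641 - 27615*sqrt(2271)/1514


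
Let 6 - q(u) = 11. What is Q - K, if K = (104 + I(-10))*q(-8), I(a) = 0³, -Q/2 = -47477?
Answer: 95474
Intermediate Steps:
Q = 94954 (Q = -2*(-47477) = 94954)
I(a) = 0
q(u) = -5 (q(u) = 6 - 1*11 = 6 - 11 = -5)
K = -520 (K = (104 + 0)*(-5) = 104*(-5) = -520)
Q - K = 94954 - 1*(-520) = 94954 + 520 = 95474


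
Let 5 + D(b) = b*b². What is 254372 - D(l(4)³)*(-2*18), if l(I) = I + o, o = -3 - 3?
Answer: 235760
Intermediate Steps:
o = -6
l(I) = -6 + I (l(I) = I - 6 = -6 + I)
D(b) = -5 + b³ (D(b) = -5 + b*b² = -5 + b³)
254372 - D(l(4)³)*(-2*18) = 254372 - (-5 + ((-6 + 4)³)³)*(-2*18) = 254372 - (-5 + ((-2)³)³)*(-36) = 254372 - (-5 + (-8)³)*(-36) = 254372 - (-5 - 512)*(-36) = 254372 - (-517)*(-36) = 254372 - 1*18612 = 254372 - 18612 = 235760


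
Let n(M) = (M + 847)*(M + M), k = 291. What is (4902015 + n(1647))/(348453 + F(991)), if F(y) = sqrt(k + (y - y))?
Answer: 1523581820901/40473164306 - 4372417*sqrt(291)/40473164306 ≈ 37.642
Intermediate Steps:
n(M) = 2*M*(847 + M) (n(M) = (847 + M)*(2*M) = 2*M*(847 + M))
F(y) = sqrt(291) (F(y) = sqrt(291 + (y - y)) = sqrt(291 + 0) = sqrt(291))
(4902015 + n(1647))/(348453 + F(991)) = (4902015 + 2*1647*(847 + 1647))/(348453 + sqrt(291)) = (4902015 + 2*1647*2494)/(348453 + sqrt(291)) = (4902015 + 8215236)/(348453 + sqrt(291)) = 13117251/(348453 + sqrt(291))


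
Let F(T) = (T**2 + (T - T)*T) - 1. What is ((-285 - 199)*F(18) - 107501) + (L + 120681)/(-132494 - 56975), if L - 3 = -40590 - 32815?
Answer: -49988221956/189469 ≈ -2.6383e+5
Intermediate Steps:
L = -73402 (L = 3 + (-40590 - 32815) = 3 - 73405 = -73402)
F(T) = -1 + T**2 (F(T) = (T**2 + 0*T) - 1 = (T**2 + 0) - 1 = T**2 - 1 = -1 + T**2)
((-285 - 199)*F(18) - 107501) + (L + 120681)/(-132494 - 56975) = ((-285 - 199)*(-1 + 18**2) - 107501) + (-73402 + 120681)/(-132494 - 56975) = (-484*(-1 + 324) - 107501) + 47279/(-189469) = (-484*323 - 107501) + 47279*(-1/189469) = (-156332 - 107501) - 47279/189469 = -263833 - 47279/189469 = -49988221956/189469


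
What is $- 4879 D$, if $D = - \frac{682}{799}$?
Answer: $\frac{195734}{47} \approx 4164.6$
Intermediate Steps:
$D = - \frac{682}{799}$ ($D = \left(-682\right) \frac{1}{799} = - \frac{682}{799} \approx -0.85357$)
$- 4879 D = \left(-4879\right) \left(- \frac{682}{799}\right) = \frac{195734}{47}$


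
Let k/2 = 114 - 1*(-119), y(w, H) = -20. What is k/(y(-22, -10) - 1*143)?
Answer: -466/163 ≈ -2.8589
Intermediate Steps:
k = 466 (k = 2*(114 - 1*(-119)) = 2*(114 + 119) = 2*233 = 466)
k/(y(-22, -10) - 1*143) = 466/(-20 - 1*143) = 466/(-20 - 143) = 466/(-163) = 466*(-1/163) = -466/163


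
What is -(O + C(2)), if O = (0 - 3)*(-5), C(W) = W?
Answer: -17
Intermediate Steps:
O = 15 (O = -3*(-5) = 15)
-(O + C(2)) = -(15 + 2) = -1*17 = -17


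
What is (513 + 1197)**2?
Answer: 2924100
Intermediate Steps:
(513 + 1197)**2 = 1710**2 = 2924100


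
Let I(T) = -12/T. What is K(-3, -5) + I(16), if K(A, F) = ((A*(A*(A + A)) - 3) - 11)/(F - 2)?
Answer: 251/28 ≈ 8.9643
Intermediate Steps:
K(A, F) = (-14 + 2*A³)/(-2 + F) (K(A, F) = ((A*(A*(2*A)) - 3) - 11)/(-2 + F) = ((A*(2*A²) - 3) - 11)/(-2 + F) = ((2*A³ - 3) - 11)/(-2 + F) = ((-3 + 2*A³) - 11)/(-2 + F) = (-14 + 2*A³)/(-2 + F))
K(-3, -5) + I(16) = 2*(-7 + (-3)³)/(-2 - 5) - 12/16 = 2*(-7 - 27)/(-7) - 12*1/16 = 2*(-⅐)*(-34) - ¾ = 68/7 - ¾ = 251/28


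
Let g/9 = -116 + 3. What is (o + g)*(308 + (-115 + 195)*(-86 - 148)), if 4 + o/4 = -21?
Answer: 20566204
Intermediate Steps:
o = -100 (o = -16 + 4*(-21) = -16 - 84 = -100)
g = -1017 (g = 9*(-116 + 3) = 9*(-113) = -1017)
(o + g)*(308 + (-115 + 195)*(-86 - 148)) = (-100 - 1017)*(308 + (-115 + 195)*(-86 - 148)) = -1117*(308 + 80*(-234)) = -1117*(308 - 18720) = -1117*(-18412) = 20566204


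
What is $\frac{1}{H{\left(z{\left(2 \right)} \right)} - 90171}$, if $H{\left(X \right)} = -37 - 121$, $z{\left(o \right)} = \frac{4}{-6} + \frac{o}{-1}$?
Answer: $- \frac{1}{90329} \approx -1.1071 \cdot 10^{-5}$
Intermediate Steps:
$z{\left(o \right)} = - \frac{2}{3} - o$ ($z{\left(o \right)} = 4 \left(- \frac{1}{6}\right) + o \left(-1\right) = - \frac{2}{3} - o$)
$H{\left(X \right)} = -158$ ($H{\left(X \right)} = -37 - 121 = -158$)
$\frac{1}{H{\left(z{\left(2 \right)} \right)} - 90171} = \frac{1}{-158 - 90171} = \frac{1}{-90329} = - \frac{1}{90329}$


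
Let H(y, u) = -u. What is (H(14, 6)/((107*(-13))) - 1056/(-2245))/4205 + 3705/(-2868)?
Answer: -16215803782229/12553573444100 ≈ -1.2917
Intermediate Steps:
(H(14, 6)/((107*(-13))) - 1056/(-2245))/4205 + 3705/(-2868) = ((-1*6)/((107*(-13))) - 1056/(-2245))/4205 + 3705/(-2868) = (-6/(-1391) - 1056*(-1/2245))*(1/4205) + 3705*(-1/2868) = (-6*(-1/1391) + 1056/2245)*(1/4205) - 1235/956 = (6/1391 + 1056/2245)*(1/4205) - 1235/956 = (1482366/3122795)*(1/4205) - 1235/956 = 1482366/13131352975 - 1235/956 = -16215803782229/12553573444100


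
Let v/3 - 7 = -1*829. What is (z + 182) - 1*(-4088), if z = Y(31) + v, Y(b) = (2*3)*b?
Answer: 1990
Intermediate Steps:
v = -2466 (v = 21 + 3*(-1*829) = 21 + 3*(-829) = 21 - 2487 = -2466)
Y(b) = 6*b
z = -2280 (z = 6*31 - 2466 = 186 - 2466 = -2280)
(z + 182) - 1*(-4088) = (-2280 + 182) - 1*(-4088) = -2098 + 4088 = 1990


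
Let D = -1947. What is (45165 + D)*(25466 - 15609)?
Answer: 425999826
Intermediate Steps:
(45165 + D)*(25466 - 15609) = (45165 - 1947)*(25466 - 15609) = 43218*9857 = 425999826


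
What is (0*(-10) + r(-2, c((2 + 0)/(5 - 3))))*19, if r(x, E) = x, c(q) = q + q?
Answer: -38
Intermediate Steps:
c(q) = 2*q
(0*(-10) + r(-2, c((2 + 0)/(5 - 3))))*19 = (0*(-10) - 2)*19 = (0 - 2)*19 = -2*19 = -38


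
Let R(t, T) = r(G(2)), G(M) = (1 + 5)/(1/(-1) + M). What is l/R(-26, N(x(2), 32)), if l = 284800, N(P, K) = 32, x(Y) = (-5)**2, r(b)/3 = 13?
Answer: 284800/39 ≈ 7302.6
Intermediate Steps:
G(M) = 6/(-1 + M)
r(b) = 39 (r(b) = 3*13 = 39)
x(Y) = 25
R(t, T) = 39
l/R(-26, N(x(2), 32)) = 284800/39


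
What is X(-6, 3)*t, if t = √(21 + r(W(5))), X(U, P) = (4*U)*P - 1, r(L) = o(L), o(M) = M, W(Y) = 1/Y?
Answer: -73*√530/5 ≈ -336.12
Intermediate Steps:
r(L) = L
X(U, P) = -1 + 4*P*U (X(U, P) = 4*P*U - 1 = -1 + 4*P*U)
t = √530/5 (t = √(21 + 1/5) = √(21 + ⅕) = √(106/5) = √530/5 ≈ 4.6043)
X(-6, 3)*t = (-1 + 4*3*(-6))*(√530/5) = (-1 - 72)*(√530/5) = -73*√530/5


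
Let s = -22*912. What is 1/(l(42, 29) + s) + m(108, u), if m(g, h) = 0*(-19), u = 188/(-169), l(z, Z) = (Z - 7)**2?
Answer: -1/19580 ≈ -5.1073e-5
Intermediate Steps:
s = -20064
l(z, Z) = (-7 + Z)**2
u = -188/169 (u = 188*(-1/169) = -188/169 ≈ -1.1124)
m(g, h) = 0
1/(l(42, 29) + s) + m(108, u) = 1/((-7 + 29)**2 - 20064) + 0 = 1/(22**2 - 20064) + 0 = 1/(484 - 20064) + 0 = 1/(-19580) + 0 = -1/19580 + 0 = -1/19580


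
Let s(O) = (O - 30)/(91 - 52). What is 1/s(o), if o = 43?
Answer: 3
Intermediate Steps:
s(O) = -10/13 + O/39 (s(O) = (-30 + O)/39 = (-30 + O)*(1/39) = -10/13 + O/39)
1/s(o) = 1/(-10/13 + (1/39)*43) = 1/(-10/13 + 43/39) = 1/(1/3) = 3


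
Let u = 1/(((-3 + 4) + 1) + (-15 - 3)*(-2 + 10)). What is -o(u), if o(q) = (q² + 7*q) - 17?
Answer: 343781/20164 ≈ 17.049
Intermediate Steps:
u = -1/142 (u = 1/((1 + 1) - 18*8) = 1/(2 - 144) = 1/(-142) = -1/142 ≈ -0.0070423)
o(q) = -17 + q² + 7*q
-o(u) = -(-17 + (-1/142)² + 7*(-1/142)) = -(-17 + 1/20164 - 7/142) = -1*(-343781/20164) = 343781/20164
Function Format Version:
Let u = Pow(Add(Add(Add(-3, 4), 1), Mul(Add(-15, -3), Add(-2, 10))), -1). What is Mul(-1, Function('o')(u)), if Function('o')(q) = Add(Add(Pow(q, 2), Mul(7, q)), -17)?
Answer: Rational(343781, 20164) ≈ 17.049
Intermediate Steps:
u = Rational(-1, 142) (u = Pow(Add(Add(1, 1), Mul(-18, 8)), -1) = Pow(Add(2, -144), -1) = Pow(-142, -1) = Rational(-1, 142) ≈ -0.0070423)
Function('o')(q) = Add(-17, Pow(q, 2), Mul(7, q))
Mul(-1, Function('o')(u)) = Mul(-1, Add(-17, Pow(Rational(-1, 142), 2), Mul(7, Rational(-1, 142)))) = Mul(-1, Add(-17, Rational(1, 20164), Rational(-7, 142))) = Mul(-1, Rational(-343781, 20164)) = Rational(343781, 20164)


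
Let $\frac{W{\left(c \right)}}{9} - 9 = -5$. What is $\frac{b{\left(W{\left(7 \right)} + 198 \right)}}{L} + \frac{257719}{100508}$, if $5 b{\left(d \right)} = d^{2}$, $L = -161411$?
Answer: $\frac{202489991497}{81115483940} \approx 2.4963$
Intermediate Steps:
$W{\left(c \right)} = 36$ ($W{\left(c \right)} = 81 + 9 \left(-5\right) = 81 - 45 = 36$)
$b{\left(d \right)} = \frac{d^{2}}{5}$
$\frac{b{\left(W{\left(7 \right)} + 198 \right)}}{L} + \frac{257719}{100508} = \frac{\frac{1}{5} \left(36 + 198\right)^{2}}{-161411} + \frac{257719}{100508} = \frac{234^{2}}{5} \left(- \frac{1}{161411}\right) + 257719 \cdot \frac{1}{100508} = \frac{1}{5} \cdot 54756 \left(- \frac{1}{161411}\right) + \frac{257719}{100508} = \frac{54756}{5} \left(- \frac{1}{161411}\right) + \frac{257719}{100508} = - \frac{54756}{807055} + \frac{257719}{100508} = \frac{202489991497}{81115483940}$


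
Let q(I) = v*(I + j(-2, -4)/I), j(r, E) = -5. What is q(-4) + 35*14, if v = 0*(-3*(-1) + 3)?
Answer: 490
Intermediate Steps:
v = 0 (v = 0*(3 + 3) = 0*6 = 0)
q(I) = 0 (q(I) = 0*(I - 5/I) = 0)
q(-4) + 35*14 = 0 + 35*14 = 0 + 490 = 490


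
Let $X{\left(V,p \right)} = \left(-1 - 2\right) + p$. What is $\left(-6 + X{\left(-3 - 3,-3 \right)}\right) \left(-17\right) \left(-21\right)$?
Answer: $-4284$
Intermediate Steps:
$X{\left(V,p \right)} = -3 + p$
$\left(-6 + X{\left(-3 - 3,-3 \right)}\right) \left(-17\right) \left(-21\right) = \left(-6 - 6\right) \left(-17\right) \left(-21\right) = \left(-12\right) \left(-17\right) \left(-21\right) = 204 \left(-21\right) = -4284$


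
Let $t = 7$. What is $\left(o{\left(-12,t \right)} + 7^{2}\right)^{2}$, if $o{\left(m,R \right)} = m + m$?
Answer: $625$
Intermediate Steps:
$o{\left(m,R \right)} = 2 m$
$\left(o{\left(-12,t \right)} + 7^{2}\right)^{2} = \left(2 \left(-12\right) + 7^{2}\right)^{2} = \left(-24 + 49\right)^{2} = 25^{2} = 625$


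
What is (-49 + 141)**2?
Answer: 8464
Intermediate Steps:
(-49 + 141)**2 = 92**2 = 8464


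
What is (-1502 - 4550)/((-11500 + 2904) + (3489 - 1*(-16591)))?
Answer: -1513/2871 ≈ -0.52699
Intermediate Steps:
(-1502 - 4550)/((-11500 + 2904) + (3489 - 1*(-16591))) = -6052/(-8596 + (3489 + 16591)) = -6052/(-8596 + 20080) = -6052/11484 = -6052*1/11484 = -1513/2871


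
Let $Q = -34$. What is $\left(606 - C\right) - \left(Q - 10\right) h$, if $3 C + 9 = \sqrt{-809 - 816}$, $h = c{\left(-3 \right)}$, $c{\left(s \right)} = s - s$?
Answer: $609 - \frac{5 i \sqrt{65}}{3} \approx 609.0 - 13.437 i$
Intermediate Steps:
$c{\left(s \right)} = 0$
$h = 0$
$C = -3 + \frac{5 i \sqrt{65}}{3}$ ($C = -3 + \frac{\sqrt{-809 - 816}}{3} = -3 + \frac{\sqrt{-1625}}{3} = -3 + \frac{5 i \sqrt{65}}{3} \approx -3.0 + 13.437 i$)
$\left(606 - C\right) - \left(Q - 10\right) h = \left(606 - \left(-3 + \frac{5 i \sqrt{65}}{3}\right)\right) - \left(-34 - 10\right) 0 = \left(606 + \left(3 - \frac{5 i \sqrt{65}}{3}\right)\right) - \left(-44\right) 0 = \left(609 - \frac{5 i \sqrt{65}}{3}\right) - 0 = \left(609 - \frac{5 i \sqrt{65}}{3}\right) + 0 = 609 - \frac{5 i \sqrt{65}}{3}$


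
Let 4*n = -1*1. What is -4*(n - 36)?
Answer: 145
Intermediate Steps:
n = -¼ (n = (-1*1)/4 = (¼)*(-1) = -¼ ≈ -0.25000)
-4*(n - 36) = -4*(-¼ - 36) = -4*(-145/4) = 145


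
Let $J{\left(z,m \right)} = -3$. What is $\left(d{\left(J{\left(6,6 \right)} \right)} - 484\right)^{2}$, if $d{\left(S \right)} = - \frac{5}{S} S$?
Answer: $239121$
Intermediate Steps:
$d{\left(S \right)} = -5$
$\left(d{\left(J{\left(6,6 \right)} \right)} - 484\right)^{2} = \left(-5 - 484\right)^{2} = \left(-489\right)^{2} = 239121$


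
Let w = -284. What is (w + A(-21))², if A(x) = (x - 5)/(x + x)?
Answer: 35414401/441 ≈ 80305.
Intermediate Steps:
A(x) = (-5 + x)/(2*x) (A(x) = (-5 + x)/((2*x)) = (-5 + x)*(1/(2*x)) = (-5 + x)/(2*x))
(w + A(-21))² = (-284 + (½)*(-5 - 21)/(-21))² = (-284 + (½)*(-1/21)*(-26))² = (-284 + 13/21)² = (-5951/21)² = 35414401/441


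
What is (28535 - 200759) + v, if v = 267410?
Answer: 95186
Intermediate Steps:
(28535 - 200759) + v = (28535 - 200759) + 267410 = -172224 + 267410 = 95186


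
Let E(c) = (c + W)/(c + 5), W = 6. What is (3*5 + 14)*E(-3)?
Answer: 87/2 ≈ 43.500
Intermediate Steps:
E(c) = (6 + c)/(5 + c) (E(c) = (c + 6)/(c + 5) = (6 + c)/(5 + c))
(3*5 + 14)*E(-3) = (3*5 + 14)*((6 - 3)/(5 - 3)) = (15 + 14)*(3/2) = 29*((½)*3) = 29*(3/2) = 87/2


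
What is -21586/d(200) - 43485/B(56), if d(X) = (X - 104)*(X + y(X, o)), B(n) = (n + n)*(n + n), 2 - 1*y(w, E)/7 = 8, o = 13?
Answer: -14536801/2972928 ≈ -4.8897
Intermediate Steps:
y(w, E) = -42 (y(w, E) = 14 - 7*8 = 14 - 56 = -42)
B(n) = 4*n² (B(n) = (2*n)*(2*n) = 4*n²)
d(X) = (-104 + X)*(-42 + X) (d(X) = (X - 104)*(X - 42) = (-104 + X)*(-42 + X))
-21586/d(200) - 43485/B(56) = -21586/(4368 + 200² - 146*200) - 43485/(4*56²) = -21586/(4368 + 40000 - 29200) - 43485/(4*3136) = -21586/15168 - 43485/12544 = -21586*1/15168 - 43485*1/12544 = -10793/7584 - 43485/12544 = -14536801/2972928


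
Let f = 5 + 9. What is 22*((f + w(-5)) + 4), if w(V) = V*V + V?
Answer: 836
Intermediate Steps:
w(V) = V + V**2 (w(V) = V**2 + V = V + V**2)
f = 14
22*((f + w(-5)) + 4) = 22*((14 - 5*(1 - 5)) + 4) = 22*((14 - 5*(-4)) + 4) = 22*((14 + 20) + 4) = 22*(34 + 4) = 22*38 = 836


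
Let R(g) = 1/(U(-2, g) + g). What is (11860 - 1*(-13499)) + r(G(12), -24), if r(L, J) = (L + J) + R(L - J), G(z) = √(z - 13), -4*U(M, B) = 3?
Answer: 219528147/8665 + 8649*I/8665 ≈ 25335.0 + 0.99815*I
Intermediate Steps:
U(M, B) = -¾ (U(M, B) = -¼*3 = -¾)
G(z) = √(-13 + z)
R(g) = 1/(-¾ + g)
r(L, J) = J + L + 4/(-3 - 4*J + 4*L) (r(L, J) = (L + J) + 4/(-3 + 4*(L - J)) = (J + L) + 4/(-3 + (-4*J + 4*L)) = (J + L) + 4/(-3 - 4*J + 4*L) = J + L + 4/(-3 - 4*J + 4*L))
(11860 - 1*(-13499)) + r(G(12), -24) = (11860 - 1*(-13499)) + (-24 + √(-13 + 12) - 1/(¾ - 24 - √(-13 + 12))) = (11860 + 13499) + (-24 + √(-1) - 1/(¾ - 24 - √(-1))) = 25359 + (-24 + I - 1/(¾ - 24 - I)) = 25359 + (-24 + I - 1/(-93/4 - I)) = 25359 + (-24 + I - 16*(-93/4 + I)/8665) = 25335 + I - 16*(-93/4 + I)/8665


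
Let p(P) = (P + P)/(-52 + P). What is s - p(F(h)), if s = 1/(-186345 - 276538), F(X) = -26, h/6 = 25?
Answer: -925769/1388649 ≈ -0.66667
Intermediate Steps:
h = 150 (h = 6*25 = 150)
p(P) = 2*P/(-52 + P) (p(P) = (2*P)/(-52 + P) = 2*P/(-52 + P))
s = -1/462883 (s = 1/(-462883) = -1/462883 ≈ -2.1604e-6)
s - p(F(h)) = -1/462883 - 2*(-26)/(-52 - 26) = -1/462883 - 2*(-26)/(-78) = -1/462883 - 2*(-26)*(-1)/78 = -1/462883 - 1*2/3 = -1/462883 - 2/3 = -925769/1388649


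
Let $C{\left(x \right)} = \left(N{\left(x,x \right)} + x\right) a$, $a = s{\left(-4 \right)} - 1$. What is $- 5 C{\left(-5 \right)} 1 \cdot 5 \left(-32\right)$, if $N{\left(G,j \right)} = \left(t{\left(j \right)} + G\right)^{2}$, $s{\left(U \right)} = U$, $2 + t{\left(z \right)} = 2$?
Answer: $-80000$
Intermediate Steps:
$t{\left(z \right)} = 0$ ($t{\left(z \right)} = -2 + 2 = 0$)
$N{\left(G,j \right)} = G^{2}$ ($N{\left(G,j \right)} = \left(0 + G\right)^{2} = G^{2}$)
$a = -5$ ($a = -4 - 1 = -5$)
$C{\left(x \right)} = - 5 x - 5 x^{2}$ ($C{\left(x \right)} = \left(x^{2} + x\right) \left(-5\right) = \left(x + x^{2}\right) \left(-5\right) = - 5 x - 5 x^{2}$)
$- 5 C{\left(-5 \right)} 1 \cdot 5 \left(-32\right) = - 5 \cdot 5 \left(-5\right) \left(-1 - -5\right) 1 \cdot 5 \left(-32\right) = - 5 \cdot 5 \left(-5\right) \left(-1 + 5\right) 5 \left(-32\right) = - 5 \cdot 5 \left(-5\right) 4 \cdot 5 \left(-32\right) = \left(-5\right) \left(-100\right) 5 \left(-32\right) = 500 \cdot 5 \left(-32\right) = 2500 \left(-32\right) = -80000$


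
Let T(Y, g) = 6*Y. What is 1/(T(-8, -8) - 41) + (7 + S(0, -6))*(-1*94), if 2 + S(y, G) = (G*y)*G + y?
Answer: -41831/89 ≈ -470.01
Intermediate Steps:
S(y, G) = -2 + y + y*G² (S(y, G) = -2 + ((G*y)*G + y) = -2 + (y*G² + y) = -2 + (y + y*G²) = -2 + y + y*G²)
1/(T(-8, -8) - 41) + (7 + S(0, -6))*(-1*94) = 1/(6*(-8) - 41) + (7 + (-2 + 0 + 0*(-6)²))*(-1*94) = 1/(-48 - 41) + (7 + (-2 + 0 + 0*36))*(-94) = 1/(-89) + (7 + (-2 + 0 + 0))*(-94) = -1/89 + (7 - 2)*(-94) = -1/89 + 5*(-94) = -1/89 - 470 = -41831/89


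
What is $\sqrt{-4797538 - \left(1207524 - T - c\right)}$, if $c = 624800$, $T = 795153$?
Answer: $i \sqrt{4585109} \approx 2141.3 i$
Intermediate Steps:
$\sqrt{-4797538 - \left(1207524 - T - c\right)} = \sqrt{-4797538 + \left(\left(795153 + 624800\right) - 1207524\right)} = \sqrt{-4797538 + \left(1419953 - 1207524\right)} = \sqrt{-4797538 + 212429} = \sqrt{-4585109} = i \sqrt{4585109}$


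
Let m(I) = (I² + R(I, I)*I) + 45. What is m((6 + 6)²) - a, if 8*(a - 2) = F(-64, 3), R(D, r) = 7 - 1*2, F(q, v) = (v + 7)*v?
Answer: 85981/4 ≈ 21495.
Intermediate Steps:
F(q, v) = v*(7 + v) (F(q, v) = (7 + v)*v = v*(7 + v))
R(D, r) = 5 (R(D, r) = 7 - 2 = 5)
a = 23/4 (a = 2 + (3*(7 + 3))/8 = 2 + (3*10)/8 = 2 + (⅛)*30 = 2 + 15/4 = 23/4 ≈ 5.7500)
m(I) = 45 + I² + 5*I (m(I) = (I² + 5*I) + 45 = 45 + I² + 5*I)
m((6 + 6)²) - a = (45 + ((6 + 6)²)² + 5*(6 + 6)²) - 1*23/4 = (45 + (12²)² + 5*12²) - 23/4 = (45 + 144² + 5*144) - 23/4 = (45 + 20736 + 720) - 23/4 = 21501 - 23/4 = 85981/4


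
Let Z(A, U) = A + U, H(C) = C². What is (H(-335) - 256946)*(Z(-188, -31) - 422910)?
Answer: 61235652009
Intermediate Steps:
(H(-335) - 256946)*(Z(-188, -31) - 422910) = ((-335)² - 256946)*((-188 - 31) - 422910) = (112225 - 256946)*(-219 - 422910) = -144721*(-423129) = 61235652009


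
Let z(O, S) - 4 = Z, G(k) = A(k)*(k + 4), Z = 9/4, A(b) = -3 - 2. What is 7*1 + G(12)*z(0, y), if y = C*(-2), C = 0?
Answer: -493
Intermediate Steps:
A(b) = -5
Z = 9/4 (Z = 9*(¼) = 9/4 ≈ 2.2500)
y = 0 (y = 0*(-2) = 0)
G(k) = -20 - 5*k (G(k) = -5*(k + 4) = -5*(4 + k) = -20 - 5*k)
z(O, S) = 25/4 (z(O, S) = 4 + 9/4 = 25/4)
7*1 + G(12)*z(0, y) = 7*1 + (-20 - 5*12)*(25/4) = 7 + (-20 - 60)*(25/4) = 7 - 80*25/4 = 7 - 500 = -493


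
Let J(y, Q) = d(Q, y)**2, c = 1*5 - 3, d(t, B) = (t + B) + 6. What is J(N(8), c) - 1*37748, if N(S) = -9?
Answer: -37747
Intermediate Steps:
d(t, B) = 6 + B + t (d(t, B) = (B + t) + 6 = 6 + B + t)
c = 2 (c = 5 - 3 = 2)
J(y, Q) = (6 + Q + y)**2 (J(y, Q) = (6 + y + Q)**2 = (6 + Q + y)**2)
J(N(8), c) - 1*37748 = (6 + 2 - 9)**2 - 1*37748 = (-1)**2 - 37748 = 1 - 37748 = -37747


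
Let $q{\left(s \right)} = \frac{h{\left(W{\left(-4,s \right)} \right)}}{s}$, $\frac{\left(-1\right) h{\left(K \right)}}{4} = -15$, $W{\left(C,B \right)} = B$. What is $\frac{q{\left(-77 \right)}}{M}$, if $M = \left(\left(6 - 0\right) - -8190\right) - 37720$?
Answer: $\frac{15}{568337} \approx 2.6393 \cdot 10^{-5}$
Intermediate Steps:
$h{\left(K \right)} = 60$ ($h{\left(K \right)} = \left(-4\right) \left(-15\right) = 60$)
$M = -29524$ ($M = \left(\left(6 + 0\right) + 8190\right) - 37720 = \left(6 + 8190\right) - 37720 = 8196 - 37720 = -29524$)
$q{\left(s \right)} = \frac{60}{s}$
$\frac{q{\left(-77 \right)}}{M} = \frac{60 \frac{1}{-77}}{-29524} = 60 \left(- \frac{1}{77}\right) \left(- \frac{1}{29524}\right) = \left(- \frac{60}{77}\right) \left(- \frac{1}{29524}\right) = \frac{15}{568337}$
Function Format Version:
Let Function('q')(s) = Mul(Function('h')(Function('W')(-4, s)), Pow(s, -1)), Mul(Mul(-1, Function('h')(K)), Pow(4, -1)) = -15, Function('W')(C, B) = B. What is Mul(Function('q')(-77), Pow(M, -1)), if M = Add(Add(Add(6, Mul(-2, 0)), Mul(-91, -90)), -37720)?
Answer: Rational(15, 568337) ≈ 2.6393e-5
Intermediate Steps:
Function('h')(K) = 60 (Function('h')(K) = Mul(-4, -15) = 60)
M = -29524 (M = Add(Add(Add(6, 0), 8190), -37720) = Add(Add(6, 8190), -37720) = Add(8196, -37720) = -29524)
Function('q')(s) = Mul(60, Pow(s, -1))
Mul(Function('q')(-77), Pow(M, -1)) = Mul(Mul(60, Pow(-77, -1)), Pow(-29524, -1)) = Mul(Mul(60, Rational(-1, 77)), Rational(-1, 29524)) = Mul(Rational(-60, 77), Rational(-1, 29524)) = Rational(15, 568337)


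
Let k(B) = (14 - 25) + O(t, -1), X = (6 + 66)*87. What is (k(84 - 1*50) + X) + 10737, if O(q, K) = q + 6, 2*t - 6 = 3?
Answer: 34001/2 ≈ 17001.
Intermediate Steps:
t = 9/2 (t = 3 + (1/2)*3 = 3 + 3/2 = 9/2 ≈ 4.5000)
O(q, K) = 6 + q
X = 6264 (X = 72*87 = 6264)
k(B) = -1/2 (k(B) = (14 - 25) + (6 + 9/2) = -11 + 21/2 = -1/2)
(k(84 - 1*50) + X) + 10737 = (-1/2 + 6264) + 10737 = 12527/2 + 10737 = 34001/2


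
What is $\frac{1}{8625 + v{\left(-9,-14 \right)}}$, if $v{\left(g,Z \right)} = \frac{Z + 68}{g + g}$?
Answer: $\frac{1}{8622} \approx 0.00011598$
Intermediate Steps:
$v{\left(g,Z \right)} = \frac{68 + Z}{2 g}$
$\frac{1}{8625 + v{\left(-9,-14 \right)}} = \frac{1}{8625 + \frac{68 - 14}{2 \left(-9\right)}} = \frac{1}{8625 + \frac{1}{2} \left(- \frac{1}{9}\right) 54} = \frac{1}{8625 - 3} = \frac{1}{8622}$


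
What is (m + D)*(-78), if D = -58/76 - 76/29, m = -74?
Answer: 3325803/551 ≈ 6035.9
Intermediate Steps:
D = -3729/1102 (D = -58*1/76 - 76*1/29 = -29/38 - 76/29 = -3729/1102 ≈ -3.3838)
(m + D)*(-78) = (-74 - 3729/1102)*(-78) = -85277/1102*(-78) = 3325803/551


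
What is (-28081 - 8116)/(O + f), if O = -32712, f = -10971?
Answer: 36197/43683 ≈ 0.82863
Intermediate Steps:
(-28081 - 8116)/(O + f) = (-28081 - 8116)/(-32712 - 10971) = -36197/(-43683) = -36197*(-1/43683) = 36197/43683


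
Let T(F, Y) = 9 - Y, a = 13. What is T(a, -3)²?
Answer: 144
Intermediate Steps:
T(a, -3)² = (9 - 1*(-3))² = (9 + 3)² = 12² = 144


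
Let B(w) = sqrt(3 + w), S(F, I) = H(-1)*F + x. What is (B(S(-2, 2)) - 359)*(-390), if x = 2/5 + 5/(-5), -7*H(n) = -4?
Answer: 140010 - 156*sqrt(385)/7 ≈ 1.3957e+5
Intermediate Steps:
H(n) = 4/7 (H(n) = -1/7*(-4) = 4/7)
x = -3/5 (x = 2*(1/5) + 5*(-1/5) = 2/5 - 1 = -3/5 ≈ -0.60000)
S(F, I) = -3/5 + 4*F/7 (S(F, I) = 4*F/7 - 3/5 = -3/5 + 4*F/7)
(B(S(-2, 2)) - 359)*(-390) = (sqrt(3 + (-3/5 + (4/7)*(-2))) - 359)*(-390) = (sqrt(3 + (-3/5 - 8/7)) - 359)*(-390) = (sqrt(3 - 61/35) - 359)*(-390) = (sqrt(44/35) - 359)*(-390) = (2*sqrt(385)/35 - 359)*(-390) = (-359 + 2*sqrt(385)/35)*(-390) = 140010 - 156*sqrt(385)/7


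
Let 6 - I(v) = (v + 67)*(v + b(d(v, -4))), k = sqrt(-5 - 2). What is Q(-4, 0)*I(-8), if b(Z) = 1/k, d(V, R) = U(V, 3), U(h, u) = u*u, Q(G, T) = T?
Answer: 0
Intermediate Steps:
U(h, u) = u**2
k = I*sqrt(7) (k = sqrt(-7) = I*sqrt(7) ≈ 2.6458*I)
d(V, R) = 9 (d(V, R) = 3**2 = 9)
b(Z) = -I*sqrt(7)/7 (b(Z) = 1/(I*sqrt(7)) = -I*sqrt(7)/7)
I(v) = 6 - (67 + v)*(v - I*sqrt(7)/7) (I(v) = 6 - (v + 67)*(v - I*sqrt(7)/7) = 6 - (67 + v)*(v - I*sqrt(7)/7))
Q(-4, 0)*I(-8) = 0*(6 - 1*(-8)**2 - 67*(-8) + 67*I*sqrt(7)/7 + (1/7)*I*(-8)*sqrt(7)) = 0*(6 - 1*64 + 536 + 67*I*sqrt(7)/7 - 8*I*sqrt(7)/7) = 0*(6 - 64 + 536 + 67*I*sqrt(7)/7 - 8*I*sqrt(7)/7) = 0*(478 + 59*I*sqrt(7)/7) = 0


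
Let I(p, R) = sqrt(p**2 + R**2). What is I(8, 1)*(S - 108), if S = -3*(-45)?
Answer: 27*sqrt(65) ≈ 217.68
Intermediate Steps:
S = 135
I(p, R) = sqrt(R**2 + p**2)
I(8, 1)*(S - 108) = sqrt(1**2 + 8**2)*(135 - 108) = sqrt(1 + 64)*27 = sqrt(65)*27 = 27*sqrt(65)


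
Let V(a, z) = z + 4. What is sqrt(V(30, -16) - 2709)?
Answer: I*sqrt(2721) ≈ 52.163*I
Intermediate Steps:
V(a, z) = 4 + z
sqrt(V(30, -16) - 2709) = sqrt((4 - 16) - 2709) = sqrt(-12 - 2709) = sqrt(-2721) = I*sqrt(2721)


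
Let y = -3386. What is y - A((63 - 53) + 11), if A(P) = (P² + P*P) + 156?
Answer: -4424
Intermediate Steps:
A(P) = 156 + 2*P² (A(P) = (P² + P²) + 156 = 2*P² + 156 = 156 + 2*P²)
y - A((63 - 53) + 11) = -3386 - (156 + 2*((63 - 53) + 11)²) = -3386 - (156 + 2*(10 + 11)²) = -3386 - (156 + 2*21²) = -3386 - (156 + 2*441) = -3386 - (156 + 882) = -3386 - 1*1038 = -3386 - 1038 = -4424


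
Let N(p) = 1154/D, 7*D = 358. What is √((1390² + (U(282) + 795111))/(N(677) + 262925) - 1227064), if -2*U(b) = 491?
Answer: I*√2718365881043677272001/47067614 ≈ 1107.7*I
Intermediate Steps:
D = 358/7 (D = (⅐)*358 = 358/7 ≈ 51.143)
U(b) = -491/2 (U(b) = -½*491 = -491/2)
N(p) = 4039/179 (N(p) = 1154/(358/7) = 1154*(7/358) = 4039/179)
√((1390² + (U(282) + 795111))/(N(677) + 262925) - 1227064) = √((1390² + (-491/2 + 795111))/(4039/179 + 262925) - 1227064) = √((1932100 + 1589731/2)/(47067614/179) - 1227064) = √((5453931/2)*(179/47067614) - 1227064) = √(976253649/94135228 - 1227064) = √(-115508973156943/94135228) = I*√2718365881043677272001/47067614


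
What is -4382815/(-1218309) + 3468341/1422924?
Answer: 1162435967381/192617901724 ≈ 6.0349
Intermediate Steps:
-4382815/(-1218309) + 3468341/1422924 = -4382815*(-1/1218309) + 3468341*(1/1422924) = 4382815/1218309 + 3468341/1422924 = 1162435967381/192617901724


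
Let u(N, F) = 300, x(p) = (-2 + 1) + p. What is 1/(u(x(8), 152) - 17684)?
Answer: -1/17384 ≈ -5.7524e-5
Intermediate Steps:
x(p) = -1 + p
1/(u(x(8), 152) - 17684) = 1/(300 - 17684) = 1/(-17384) = -1/17384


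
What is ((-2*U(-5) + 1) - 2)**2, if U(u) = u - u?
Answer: 1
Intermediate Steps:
U(u) = 0
((-2*U(-5) + 1) - 2)**2 = ((-2*0 + 1) - 2)**2 = ((0 + 1) - 2)**2 = (1 - 2)**2 = (-1)**2 = 1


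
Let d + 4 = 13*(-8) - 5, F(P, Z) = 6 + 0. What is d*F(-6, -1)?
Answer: -678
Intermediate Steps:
F(P, Z) = 6
d = -113 (d = -4 + (13*(-8) - 5) = -4 + (-104 - 5) = -4 - 109 = -113)
d*F(-6, -1) = -113*6 = -678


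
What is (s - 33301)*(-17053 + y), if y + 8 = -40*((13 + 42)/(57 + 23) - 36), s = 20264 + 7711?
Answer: 83343911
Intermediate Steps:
s = 27975
y = 2809/2 (y = -8 - 40*((13 + 42)/(57 + 23) - 36) = -8 - 40*(55/80 - 36) = -8 - 40*(55*(1/80) - 36) = -8 - 40*(11/16 - 36) = -8 - 40*(-565/16) = -8 + 2825/2 = 2809/2 ≈ 1404.5)
(s - 33301)*(-17053 + y) = (27975 - 33301)*(-17053 + 2809/2) = -5326*(-31297/2) = 83343911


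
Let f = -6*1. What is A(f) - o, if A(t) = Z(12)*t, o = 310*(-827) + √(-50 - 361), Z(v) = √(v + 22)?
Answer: 256370 - 6*√34 - I*√411 ≈ 2.5634e+5 - 20.273*I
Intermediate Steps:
Z(v) = √(22 + v)
f = -6
o = -256370 + I*√411 (o = -256370 + √(-411) = -256370 + I*√411 ≈ -2.5637e+5 + 20.273*I)
A(t) = t*√34 (A(t) = √(22 + 12)*t = √34*t = t*√34)
A(f) - o = -6*√34 - (-256370 + I*√411) = -6*√34 + (256370 - I*√411) = 256370 - 6*√34 - I*√411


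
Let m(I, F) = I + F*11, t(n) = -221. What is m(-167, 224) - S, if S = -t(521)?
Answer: 2076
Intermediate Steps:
m(I, F) = I + 11*F
S = 221 (S = -1*(-221) = 221)
m(-167, 224) - S = (-167 + 11*224) - 1*221 = (-167 + 2464) - 221 = 2297 - 221 = 2076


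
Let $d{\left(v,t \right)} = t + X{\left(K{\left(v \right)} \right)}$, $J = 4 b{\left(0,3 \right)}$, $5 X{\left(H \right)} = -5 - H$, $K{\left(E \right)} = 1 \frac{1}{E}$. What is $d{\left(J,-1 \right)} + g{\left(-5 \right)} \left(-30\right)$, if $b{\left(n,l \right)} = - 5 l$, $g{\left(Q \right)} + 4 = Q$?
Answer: $\frac{80401}{300} \approx 268.0$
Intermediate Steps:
$K{\left(E \right)} = \frac{1}{E}$
$g{\left(Q \right)} = -4 + Q$
$X{\left(H \right)} = -1 - \frac{H}{5}$ ($X{\left(H \right)} = \frac{-5 - H}{5} = -1 - \frac{H}{5}$)
$J = -60$ ($J = 4 \left(\left(-5\right) 3\right) = 4 \left(-15\right) = -60$)
$d{\left(v,t \right)} = -1 + t - \frac{1}{5 v}$ ($d{\left(v,t \right)} = t - \left(1 + \frac{1}{5 v}\right) = -1 + t - \frac{1}{5 v}$)
$d{\left(J,-1 \right)} + g{\left(-5 \right)} \left(-30\right) = \left(-1 - 1 - \frac{1}{5 \left(-60\right)}\right) + \left(-4 - 5\right) \left(-30\right) = \left(-1 - 1 - - \frac{1}{300}\right) - -270 = \left(-1 - 1 + \frac{1}{300}\right) + 270 = - \frac{599}{300} + 270 = \frac{80401}{300}$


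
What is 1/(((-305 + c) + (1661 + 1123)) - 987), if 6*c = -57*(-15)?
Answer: 2/3269 ≈ 0.00061181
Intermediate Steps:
c = 285/2 (c = (-57*(-15))/6 = (1/6)*855 = 285/2 ≈ 142.50)
1/(((-305 + c) + (1661 + 1123)) - 987) = 1/(((-305 + 285/2) + (1661 + 1123)) - 987) = 1/((-325/2 + 2784) - 987) = 1/(5243/2 - 987) = 1/(3269/2) = 2/3269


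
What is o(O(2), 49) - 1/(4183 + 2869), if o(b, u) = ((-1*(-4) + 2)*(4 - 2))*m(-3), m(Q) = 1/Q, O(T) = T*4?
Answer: -28209/7052 ≈ -4.0001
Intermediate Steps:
O(T) = 4*T
o(b, u) = -4 (o(b, u) = ((-1*(-4) + 2)*(4 - 2))/(-3) = ((4 + 2)*2)*(-1/3) = (6*2)*(-1/3) = 12*(-1/3) = -4)
o(O(2), 49) - 1/(4183 + 2869) = -4 - 1/(4183 + 2869) = -4 - 1/7052 = -28209/7052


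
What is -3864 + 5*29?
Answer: -3719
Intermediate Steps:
-3864 + 5*29 = -3864 + 145 = -3719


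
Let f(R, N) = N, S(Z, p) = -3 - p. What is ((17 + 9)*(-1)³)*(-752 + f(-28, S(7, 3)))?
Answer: 19708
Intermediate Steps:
((17 + 9)*(-1)³)*(-752 + f(-28, S(7, 3))) = ((17 + 9)*(-1)³)*(-752 + (-3 - 1*3)) = (26*(-1))*(-752 + (-3 - 3)) = -26*(-752 - 6) = -26*(-758) = 19708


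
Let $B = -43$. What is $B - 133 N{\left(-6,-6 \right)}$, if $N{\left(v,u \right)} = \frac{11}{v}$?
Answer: $\frac{1205}{6} \approx 200.83$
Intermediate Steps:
$B - 133 N{\left(-6,-6 \right)} = -43 - 133 \frac{11}{-6} = -43 - 133 \cdot 11 \left(- \frac{1}{6}\right) = -43 - - \frac{1463}{6} = -43 + \frac{1463}{6} = \frac{1205}{6}$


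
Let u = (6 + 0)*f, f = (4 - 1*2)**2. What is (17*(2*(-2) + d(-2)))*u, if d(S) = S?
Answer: -2448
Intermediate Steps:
f = 4 (f = (4 - 2)**2 = 2**2 = 4)
u = 24 (u = (6 + 0)*4 = 6*4 = 24)
(17*(2*(-2) + d(-2)))*u = (17*(2*(-2) - 2))*24 = (17*(-4 - 2))*24 = (17*(-6))*24 = -102*24 = -2448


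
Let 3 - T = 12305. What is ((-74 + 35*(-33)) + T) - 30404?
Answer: -43935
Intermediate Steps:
T = -12302 (T = 3 - 1*12305 = 3 - 12305 = -12302)
((-74 + 35*(-33)) + T) - 30404 = ((-74 + 35*(-33)) - 12302) - 30404 = ((-74 - 1155) - 12302) - 30404 = (-1229 - 12302) - 30404 = -13531 - 30404 = -43935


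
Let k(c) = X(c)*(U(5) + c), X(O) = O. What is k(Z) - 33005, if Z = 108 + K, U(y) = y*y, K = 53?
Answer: -3059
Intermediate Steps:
U(y) = y**2
Z = 161 (Z = 108 + 53 = 161)
k(c) = c*(25 + c) (k(c) = c*(5**2 + c) = c*(25 + c))
k(Z) - 33005 = 161*(25 + 161) - 33005 = 161*186 - 33005 = 29946 - 33005 = -3059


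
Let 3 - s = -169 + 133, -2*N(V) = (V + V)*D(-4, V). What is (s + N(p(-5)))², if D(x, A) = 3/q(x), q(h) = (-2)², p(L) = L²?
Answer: 6561/16 ≈ 410.06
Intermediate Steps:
q(h) = 4
D(x, A) = ¾ (D(x, A) = 3/4 = 3*(¼) = ¾)
N(V) = -3*V/4 (N(V) = -(V + V)*3/(2*4) = -2*V*3/(2*4) = -3*V/4)
s = 39 (s = 3 - (-169 + 133) = 3 - 1*(-36) = 3 + 36 = 39)
(s + N(p(-5)))² = (39 - ¾*(-5)²)² = (39 - ¾*25)² = (39 - 75/4)² = (81/4)² = 6561/16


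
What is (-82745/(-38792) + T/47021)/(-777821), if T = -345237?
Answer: 730898543/109136580983144 ≈ 6.6971e-6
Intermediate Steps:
(-82745/(-38792) + T/47021)/(-777821) = (-82745/(-38792) - 345237/47021)/(-777821) = (-82745*(-1/38792) - 345237*1/47021)*(-1/777821) = (6365/2984 - 345237/47021)*(-1/777821) = -730898543/140310664*(-1/777821) = 730898543/109136580983144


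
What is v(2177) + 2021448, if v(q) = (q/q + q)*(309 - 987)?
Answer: 544764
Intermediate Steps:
v(q) = -678 - 678*q (v(q) = (1 + q)*(-678) = -678 - 678*q)
v(2177) + 2021448 = (-678 - 678*2177) + 2021448 = (-678 - 1476006) + 2021448 = -1476684 + 2021448 = 544764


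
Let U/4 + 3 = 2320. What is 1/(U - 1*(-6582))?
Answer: 1/15850 ≈ 6.3092e-5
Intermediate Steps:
U = 9268 (U = -12 + 4*2320 = -12 + 9280 = 9268)
1/(U - 1*(-6582)) = 1/(9268 - 1*(-6582)) = 1/(9268 + 6582) = 1/15850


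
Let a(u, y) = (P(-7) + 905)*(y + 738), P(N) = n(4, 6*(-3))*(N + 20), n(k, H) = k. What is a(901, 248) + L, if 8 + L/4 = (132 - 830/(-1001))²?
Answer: 1016173657346/1002001 ≈ 1.0141e+6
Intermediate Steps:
P(N) = 80 + 4*N (P(N) = 4*(N + 20) = 4*(20 + N) = 80 + 4*N)
a(u, y) = 706266 + 957*y (a(u, y) = ((80 + 4*(-7)) + 905)*(y + 738) = ((80 - 28) + 905)*(738 + y) = (52 + 905)*(738 + y) = 957*(738 + y) = 706266 + 957*y)
L = 70683509744/1002001 (L = -32 + 4*(132 - 830/(-1001))² = -32 + 4*(132 - 830*(-1/1001))² = -32 + 4*(132 + 830/1001)² = -32 + 4*(132962/1001)² = -32 + 4*(17678893444/1002001) = -32 + 70715573776/1002001 = 70683509744/1002001 ≈ 70542.)
a(901, 248) + L = (706266 + 957*248) + 70683509744/1002001 = (706266 + 237336) + 70683509744/1002001 = 943602 + 70683509744/1002001 = 1016173657346/1002001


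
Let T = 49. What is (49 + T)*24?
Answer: 2352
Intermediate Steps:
(49 + T)*24 = (49 + 49)*24 = 98*24 = 2352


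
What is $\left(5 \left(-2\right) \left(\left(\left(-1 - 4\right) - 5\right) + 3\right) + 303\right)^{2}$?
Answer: $139129$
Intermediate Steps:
$\left(5 \left(-2\right) \left(\left(\left(-1 - 4\right) - 5\right) + 3\right) + 303\right)^{2} = \left(- 10 \left(\left(-5 - 5\right) + 3\right) + 303\right)^{2} = \left(- 10 \left(-10 + 3\right) + 303\right)^{2} = \left(\left(-10\right) \left(-7\right) + 303\right)^{2} = \left(70 + 303\right)^{2} = 373^{2} = 139129$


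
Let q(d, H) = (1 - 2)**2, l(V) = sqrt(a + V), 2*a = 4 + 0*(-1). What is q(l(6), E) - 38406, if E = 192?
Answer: -38405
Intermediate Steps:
a = 2 (a = (4 + 0*(-1))/2 = (4 + 0)/2 = (1/2)*4 = 2)
l(V) = sqrt(2 + V)
q(d, H) = 1 (q(d, H) = (-1)**2 = 1)
q(l(6), E) - 38406 = 1 - 38406 = -38405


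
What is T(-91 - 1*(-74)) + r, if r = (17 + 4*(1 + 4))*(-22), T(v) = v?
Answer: -831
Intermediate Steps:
r = -814 (r = (17 + 4*5)*(-22) = (17 + 20)*(-22) = 37*(-22) = -814)
T(-91 - 1*(-74)) + r = (-91 - 1*(-74)) - 814 = (-91 + 74) - 814 = -17 - 814 = -831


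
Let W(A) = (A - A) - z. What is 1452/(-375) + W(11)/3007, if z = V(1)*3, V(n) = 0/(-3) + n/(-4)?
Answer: -5821177/1503500 ≈ -3.8717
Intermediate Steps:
V(n) = -n/4 (V(n) = 0*(-1/3) + n*(-1/4) = 0 - n/4 = -n/4)
z = -3/4 (z = -1/4*1*3 = -1/4*3 = -3/4 ≈ -0.75000)
W(A) = 3/4 (W(A) = (A - A) - 1*(-3/4) = 0 + 3/4 = 3/4)
1452/(-375) + W(11)/3007 = 1452/(-375) + (3/4)/3007 = 1452*(-1/375) + (3/4)*(1/3007) = -484/125 + 3/12028 = -5821177/1503500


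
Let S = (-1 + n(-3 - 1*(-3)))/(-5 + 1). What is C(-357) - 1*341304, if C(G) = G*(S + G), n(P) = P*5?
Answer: -855777/4 ≈ -2.1394e+5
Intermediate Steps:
n(P) = 5*P
S = 1/4 (S = (-1 + 5*(-3 - 1*(-3)))/(-5 + 1) = (-1 + 5*(-3 + 3))/(-4) = (-1 + 5*0)*(-1/4) = (-1 + 0)*(-1/4) = -1*(-1/4) = 1/4 ≈ 0.25000)
C(G) = G*(1/4 + G)
C(-357) - 1*341304 = -357*(1/4 - 357) - 1*341304 = -357*(-1427/4) - 341304 = 509439/4 - 341304 = -855777/4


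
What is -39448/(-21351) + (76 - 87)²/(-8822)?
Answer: 31402435/17123502 ≈ 1.8339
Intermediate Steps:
-39448/(-21351) + (76 - 87)²/(-8822) = -39448*(-1/21351) + (-11)²*(-1/8822) = 39448/21351 + 121*(-1/8822) = 39448/21351 - 11/802 = 31402435/17123502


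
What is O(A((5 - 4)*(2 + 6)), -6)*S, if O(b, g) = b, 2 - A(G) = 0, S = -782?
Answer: -1564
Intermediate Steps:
A(G) = 2 (A(G) = 2 - 1*0 = 2 + 0 = 2)
O(A((5 - 4)*(2 + 6)), -6)*S = 2*(-782) = -1564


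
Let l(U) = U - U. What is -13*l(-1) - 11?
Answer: -11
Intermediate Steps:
l(U) = 0
-13*l(-1) - 11 = -13*0 - 11 = 0 - 11 = -11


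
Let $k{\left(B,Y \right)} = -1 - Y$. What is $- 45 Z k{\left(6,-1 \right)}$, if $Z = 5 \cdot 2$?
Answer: $0$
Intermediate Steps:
$Z = 10$
$- 45 Z k{\left(6,-1 \right)} = \left(-45\right) 10 \left(-1 - -1\right) = - 450 \left(-1 + 1\right) = \left(-450\right) 0 = 0$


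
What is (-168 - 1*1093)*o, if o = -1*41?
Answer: 51701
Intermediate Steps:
o = -41
(-168 - 1*1093)*o = (-168 - 1*1093)*(-41) = (-168 - 1093)*(-41) = -1261*(-41) = 51701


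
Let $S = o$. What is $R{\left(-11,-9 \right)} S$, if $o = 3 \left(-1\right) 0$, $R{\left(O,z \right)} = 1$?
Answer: $0$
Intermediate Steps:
$o = 0$ ($o = \left(-3\right) 0 = 0$)
$S = 0$
$R{\left(-11,-9 \right)} S = 1 \cdot 0 = 0$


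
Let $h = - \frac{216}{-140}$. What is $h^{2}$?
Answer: $\frac{2916}{1225} \approx 2.3804$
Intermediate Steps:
$h = \frac{54}{35}$ ($h = \left(-216\right) \left(- \frac{1}{140}\right) = \frac{54}{35} \approx 1.5429$)
$h^{2} = \left(\frac{54}{35}\right)^{2} = \frac{2916}{1225}$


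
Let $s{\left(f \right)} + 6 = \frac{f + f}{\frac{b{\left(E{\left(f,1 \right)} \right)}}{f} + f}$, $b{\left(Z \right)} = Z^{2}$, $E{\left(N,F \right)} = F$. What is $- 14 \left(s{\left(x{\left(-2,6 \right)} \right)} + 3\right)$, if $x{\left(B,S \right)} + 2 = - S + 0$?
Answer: $\frac{938}{65} \approx 14.431$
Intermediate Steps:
$x{\left(B,S \right)} = -2 - S$ ($x{\left(B,S \right)} = -2 + \left(- S + 0\right) = -2 - S$)
$s{\left(f \right)} = -6 + \frac{2 f}{f + \frac{1}{f}}$ ($s{\left(f \right)} = -6 + \frac{f + f}{\frac{1^{2}}{f} + f} = -6 + \frac{2 f}{1 \frac{1}{f} + f} = -6 + \frac{2 f}{\frac{1}{f} + f} = -6 + \frac{2 f}{f + \frac{1}{f}}$)
$- 14 \left(s{\left(x{\left(-2,6 \right)} \right)} + 3\right) = - 14 \left(\frac{2 \left(-3 - 2 \left(-2 - 6\right)^{2}\right)}{1 + \left(-2 - 6\right)^{2}} + 3\right) = - 14 \left(\frac{2 \left(-3 - 2 \left(-8\right)^{2}\right)}{1 + \left(-8\right)^{2}} + 3\right) = - 14 \left(\frac{2 \left(-3 - 128\right)}{1 + 64} + 3\right) = - 14 \left(\frac{2 \left(-3 - 128\right)}{65} + 3\right) = - 14 \left(2 \cdot \frac{1}{65} \left(-131\right) + 3\right) = - 14 \left(- \frac{262}{65} + 3\right) = \left(-14\right) \left(- \frac{67}{65}\right) = \frac{938}{65}$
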